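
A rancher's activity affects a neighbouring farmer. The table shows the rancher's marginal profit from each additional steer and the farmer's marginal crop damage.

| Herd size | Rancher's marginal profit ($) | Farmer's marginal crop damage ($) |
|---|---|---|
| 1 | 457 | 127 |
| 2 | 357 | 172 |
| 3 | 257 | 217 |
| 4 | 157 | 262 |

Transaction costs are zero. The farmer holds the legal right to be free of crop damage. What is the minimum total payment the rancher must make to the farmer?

Efficient level: marginal profit ≥ marginal crop damage through level 3, so k* = 3.
With the farmer holding the right, the rancher must at least compensate total damage at k*: 127 + 172 + 217 = 516.

$516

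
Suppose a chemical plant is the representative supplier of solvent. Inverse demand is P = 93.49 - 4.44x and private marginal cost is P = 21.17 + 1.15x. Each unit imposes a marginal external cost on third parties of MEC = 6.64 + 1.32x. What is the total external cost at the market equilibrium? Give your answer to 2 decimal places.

196.37

Market equilibrium (private): 21.17 + 1.15x = 93.49 - 4.44x → x_m = 12.9374.
Total external cost = ∫₀^{x_m} (6.64 + 1.32x) dx = 6.64×12.9374 + ½×1.32×12.9374² = 196.3727.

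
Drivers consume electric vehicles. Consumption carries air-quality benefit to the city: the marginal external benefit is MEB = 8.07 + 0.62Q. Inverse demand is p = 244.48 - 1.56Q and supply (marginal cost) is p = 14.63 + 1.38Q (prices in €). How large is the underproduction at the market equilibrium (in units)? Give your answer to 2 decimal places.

24.37 units

Market equilibrium (private): 14.63 + 1.38Q = 244.48 - 1.56Q → Q_m = 78.1803.
Social marginal benefit = demand + MEB = 252.55 - 0.94Q.
Set SMB = MC: 252.55 - 0.94Q = 14.63 + 1.38Q → Q* = 102.5517.
Gap = |78.1803 − 102.5517| = 24.3714.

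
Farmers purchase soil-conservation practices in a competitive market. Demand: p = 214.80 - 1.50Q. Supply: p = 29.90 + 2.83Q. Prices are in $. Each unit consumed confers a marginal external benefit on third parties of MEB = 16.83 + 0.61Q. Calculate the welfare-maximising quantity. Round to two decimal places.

Social marginal benefit = demand + MEB = 231.63 - 0.89Q.
Set SMB = MC: 231.63 - 0.89Q = 29.90 + 2.83Q → Q* = 54.2285.

Q* = 54.23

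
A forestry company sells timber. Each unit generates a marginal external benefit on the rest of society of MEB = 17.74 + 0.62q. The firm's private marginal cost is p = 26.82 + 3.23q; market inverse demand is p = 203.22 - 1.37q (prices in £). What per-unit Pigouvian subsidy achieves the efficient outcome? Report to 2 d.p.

subsidy = £47.98 per unit

Social marginal cost = private MC − MEB = 9.08 + 2.61q.
Set SMC = demand: 9.08 + 2.61q = 203.22 - 1.37q → q* = 48.7789.
The Pigouvian subsidy equals MEB at q*: 17.74 + 0.62×48.7789 = 47.9829.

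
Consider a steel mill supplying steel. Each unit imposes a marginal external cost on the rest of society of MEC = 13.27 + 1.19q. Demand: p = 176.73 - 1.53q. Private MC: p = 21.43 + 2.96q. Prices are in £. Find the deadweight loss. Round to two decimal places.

DWL = £260.79

Market equilibrium (private): 21.43 + 2.96q = 176.73 - 1.53q → q_m = 34.5880.
Social marginal cost = private MC + MEC = 34.70 + 4.15q.
Set SMC = demand: 34.70 + 4.15q = 176.73 - 1.53q → q* = 25.0053.
The welfare-loss triangle has base |q_m − q*| and height MEC(q_m) (the vertical gap between SMC and demand is zero at q* and MEC at q_m).
DWL = ½ × 9.5827 × 54.4297 = 260.7917.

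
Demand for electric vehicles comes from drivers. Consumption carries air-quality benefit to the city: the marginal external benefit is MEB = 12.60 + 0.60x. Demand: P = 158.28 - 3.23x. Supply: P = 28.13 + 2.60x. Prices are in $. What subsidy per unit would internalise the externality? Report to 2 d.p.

subsidy = $28.98 per unit

Social marginal benefit = demand + MEB = 170.88 - 2.63x.
Set SMB = MC: 170.88 - 2.63x = 28.13 + 2.60x → x* = 27.2945.
The Pigouvian subsidy equals MEB at x*: 12.60 + 0.60×27.2945 = 28.9767.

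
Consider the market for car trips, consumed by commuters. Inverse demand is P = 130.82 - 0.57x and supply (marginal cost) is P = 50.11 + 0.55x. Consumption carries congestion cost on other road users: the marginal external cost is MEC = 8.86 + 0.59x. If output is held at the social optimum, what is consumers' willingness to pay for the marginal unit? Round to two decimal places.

P = 106.87

Social marginal benefit = demand − MEC = 121.96 - 1.16x.
Set SMB = MC: 121.96 - 1.16x = 50.11 + 0.55x → x* = 42.0175.
Consumer price on the demand curve at x*: 130.82 − 0.57×42.0175 = 106.8700.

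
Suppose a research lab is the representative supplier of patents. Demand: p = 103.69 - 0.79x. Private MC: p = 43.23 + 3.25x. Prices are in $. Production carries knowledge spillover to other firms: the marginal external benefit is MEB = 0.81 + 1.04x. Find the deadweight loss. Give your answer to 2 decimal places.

DWL = $44.68

Market equilibrium (private): 43.23 + 3.25x = 103.69 - 0.79x → x_m = 14.9653.
Social marginal cost = private MC − MEB = 42.42 + 2.21x.
Set SMC = demand: 42.42 + 2.21x = 103.69 - 0.79x → x* = 20.4233.
The welfare-loss triangle has base |x_m − x*| and height MEB(x_m) (the vertical gap between SMC and demand is zero at x* and MEB at x_m).
DWL = ½ × 5.4580 × 16.3740 = 44.6846.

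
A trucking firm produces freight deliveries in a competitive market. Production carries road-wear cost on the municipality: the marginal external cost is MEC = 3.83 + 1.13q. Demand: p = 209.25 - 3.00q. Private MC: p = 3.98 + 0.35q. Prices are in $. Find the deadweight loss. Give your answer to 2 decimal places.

DWL = $595.90

Market equilibrium (private): 3.98 + 0.35q = 209.25 - 3.00q → q_m = 61.2746.
Social marginal cost = private MC + MEC = 7.81 + 1.48q.
Set SMC = demand: 7.81 + 1.48q = 209.25 - 3.00q → q* = 44.9643.
Between q* and q_m the wedge SMC − demand runs linearly from 0 to MEC(q_m), so the loss is a triangle.
DWL = ½ × 16.3103 × 73.0703 = 595.8993.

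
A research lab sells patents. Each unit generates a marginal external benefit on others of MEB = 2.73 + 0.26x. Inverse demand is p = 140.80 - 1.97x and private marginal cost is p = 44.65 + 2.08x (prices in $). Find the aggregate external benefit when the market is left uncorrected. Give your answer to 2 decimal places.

Market equilibrium (private): 44.65 + 2.08x = 140.80 - 1.97x → x_m = 23.7407.
Total external benefit = ∫₀^{x_m} (2.73 + 0.26x) dx = 2.73×23.7407 + ½×0.26×23.7407² = 138.0828.

$138.08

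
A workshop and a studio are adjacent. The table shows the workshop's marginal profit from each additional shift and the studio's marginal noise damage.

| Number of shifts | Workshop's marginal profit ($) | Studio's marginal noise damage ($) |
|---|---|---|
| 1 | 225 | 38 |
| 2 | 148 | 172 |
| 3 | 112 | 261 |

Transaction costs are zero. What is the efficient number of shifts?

Bargaining reaches the level where marginal profit last exceeds marginal noise damage.
That holds through level 1 (225 ≥ 38) but not at 2 (148 < 172).

1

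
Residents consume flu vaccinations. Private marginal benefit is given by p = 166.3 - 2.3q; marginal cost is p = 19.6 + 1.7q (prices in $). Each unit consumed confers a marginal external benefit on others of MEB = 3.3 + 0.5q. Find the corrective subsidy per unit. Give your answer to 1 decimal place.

Social marginal benefit = demand + MEB = 169.6 - 1.8q.
Set SMB = MC: 169.6 - 1.8q = 19.6 + 1.7q → q* = 42.8571.
The Pigouvian subsidy equals MEB at q*: 3.3 + 0.5×42.8571 = 24.7286.

subsidy = $24.7 per unit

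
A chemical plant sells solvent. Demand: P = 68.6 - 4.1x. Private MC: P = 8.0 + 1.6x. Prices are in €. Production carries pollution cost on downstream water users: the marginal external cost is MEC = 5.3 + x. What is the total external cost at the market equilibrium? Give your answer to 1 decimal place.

€112.9

Market equilibrium (private): 8.0 + 1.6x = 68.6 - 4.1x → x_m = 10.6316.
Total external cost = ∫₀^{x_m} (5.3 + 1.0x) dx = 5.3×10.6316 + ½×1.0×10.6316² = 112.8629.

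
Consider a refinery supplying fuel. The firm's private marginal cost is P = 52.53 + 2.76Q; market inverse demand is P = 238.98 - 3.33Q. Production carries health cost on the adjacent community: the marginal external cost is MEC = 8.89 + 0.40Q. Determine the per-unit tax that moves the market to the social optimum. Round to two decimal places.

tax = 19.83 per unit

Social marginal cost = private MC + MEC = 61.42 + 3.16Q.
Set SMC = demand: 61.42 + 3.16Q = 238.98 - 3.33Q → Q* = 27.3590.
The Pigouvian tax equals MEC at Q*: 8.89 + 0.40×27.3590 = 19.8336.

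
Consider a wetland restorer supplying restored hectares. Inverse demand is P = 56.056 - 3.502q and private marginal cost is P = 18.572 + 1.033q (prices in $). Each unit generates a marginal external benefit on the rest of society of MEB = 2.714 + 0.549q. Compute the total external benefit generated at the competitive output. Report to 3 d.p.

$41.186

Market equilibrium (private): 18.572 + 1.033q = 56.056 - 3.502q → q_m = 8.2655.
Total external benefit = ∫₀^{q_m} (2.714 + 0.549q) dq = 2.714×8.2655 + ½×0.549×8.2655² = 41.1860.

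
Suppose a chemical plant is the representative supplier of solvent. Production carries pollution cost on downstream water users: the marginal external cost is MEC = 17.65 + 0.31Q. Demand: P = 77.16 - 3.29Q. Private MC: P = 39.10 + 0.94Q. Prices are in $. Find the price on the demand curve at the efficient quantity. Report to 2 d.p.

Social marginal cost = private MC + MEC = 56.75 + 1.25Q.
Set SMC = demand: 56.75 + 1.25Q = 77.16 - 3.29Q → Q* = 4.4956.
Consumer price on the demand curve at Q*: 77.16 − 3.29×4.4956 = 62.3695.

P = $62.37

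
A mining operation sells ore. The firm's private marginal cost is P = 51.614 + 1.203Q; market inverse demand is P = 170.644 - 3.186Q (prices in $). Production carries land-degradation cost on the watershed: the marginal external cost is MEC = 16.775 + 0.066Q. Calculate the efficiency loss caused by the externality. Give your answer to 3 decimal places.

Market equilibrium (private): 51.614 + 1.203Q = 170.644 - 3.186Q → Q_m = 27.1201.
Social marginal cost = private MC + MEC = 68.389 + 1.269Q.
Set SMC = demand: 68.389 + 1.269Q = 170.644 - 3.186Q → Q* = 22.9529.
Height of the DWL triangle at Q_m is SMC(Q_m) − demand(Q_m) = MEC(Q_m) = 18.5649.
DWL = ½ × 4.1672 × 18.5649 = 38.6818.

DWL = $38.682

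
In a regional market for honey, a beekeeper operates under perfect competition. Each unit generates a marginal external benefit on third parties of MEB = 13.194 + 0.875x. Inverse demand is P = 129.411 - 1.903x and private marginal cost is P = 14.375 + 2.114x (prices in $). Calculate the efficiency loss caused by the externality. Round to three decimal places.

DWL = $232.843

Market equilibrium (private): 14.375 + 2.114x = 129.411 - 1.903x → x_m = 28.6373.
Social marginal cost = private MC − MEB = 1.181 + 1.239x.
Set SMC = demand: 1.181 + 1.239x = 129.411 - 1.903x → x* = 40.8116.
The loss is the area between SMC and demand from x* to x_m; with linear curves that's a triangle of height MEB(x_m).
DWL = ½ × 12.1743 × 38.2516 = 232.8432.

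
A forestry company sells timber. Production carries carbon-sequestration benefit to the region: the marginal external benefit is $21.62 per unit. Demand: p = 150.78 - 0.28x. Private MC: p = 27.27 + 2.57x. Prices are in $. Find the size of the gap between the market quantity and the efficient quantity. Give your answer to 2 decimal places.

7.59 units

Market equilibrium (private): 27.27 + 2.57x = 150.78 - 0.28x → x_m = 43.3368.
Social marginal cost = private MC − MEB = 5.65 + 2.57x.
Set SMC = demand: 5.65 + 2.57x = 150.78 - 0.28x → x* = 50.9228.
Gap = |43.3368 − 50.9228| = 7.5860.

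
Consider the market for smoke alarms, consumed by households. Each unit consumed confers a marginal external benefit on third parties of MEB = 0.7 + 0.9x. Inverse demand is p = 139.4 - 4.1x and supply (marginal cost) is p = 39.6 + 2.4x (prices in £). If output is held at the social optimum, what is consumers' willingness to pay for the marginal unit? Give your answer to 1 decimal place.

Social marginal benefit = demand + MEB = 140.1 - 3.2x.
Set SMB = MC: 140.1 - 3.2x = 39.6 + 2.4x → x* = 17.9464.
Consumer price on the demand curve at x*: 139.4 − 4.1×17.9464 = 65.8198.

P = £65.8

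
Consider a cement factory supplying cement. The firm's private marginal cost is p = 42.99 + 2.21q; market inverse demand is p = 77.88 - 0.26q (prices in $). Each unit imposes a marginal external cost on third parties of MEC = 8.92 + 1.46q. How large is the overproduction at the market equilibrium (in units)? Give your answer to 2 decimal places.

Market equilibrium (private): 42.99 + 2.21q = 77.88 - 0.26q → q_m = 14.1255.
Social marginal cost = private MC + MEC = 51.91 + 3.67q.
Set SMC = demand: 51.91 + 3.67q = 77.88 - 0.26q → q* = 6.6081.
Gap = |14.1255 − 6.6081| = 7.5174.

7.52 units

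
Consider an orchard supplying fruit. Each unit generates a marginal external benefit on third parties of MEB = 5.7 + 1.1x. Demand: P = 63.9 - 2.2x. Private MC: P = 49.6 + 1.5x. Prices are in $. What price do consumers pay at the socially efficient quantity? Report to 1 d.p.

P = $47.0

Social marginal cost = private MC − MEB = 43.9 + 0.4x.
Set SMC = demand: 43.9 + 0.4x = 63.9 - 2.2x → x* = 7.6923.
Consumer price on the demand curve at x*: 63.9 − 2.2×7.6923 = 46.9769.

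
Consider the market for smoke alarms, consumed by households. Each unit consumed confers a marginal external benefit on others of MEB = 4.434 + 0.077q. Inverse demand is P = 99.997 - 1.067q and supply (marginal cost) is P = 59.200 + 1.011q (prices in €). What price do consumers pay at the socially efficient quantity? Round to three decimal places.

Social marginal benefit = demand + MEB = 104.431 - 0.990q.
Set SMB = MC: 104.431 - 0.990q = 59.200 + 1.011q → q* = 22.6042.
Consumer price on the demand curve at q*: 99.997 − 1.067×22.6042 = 75.8783.

P = €75.878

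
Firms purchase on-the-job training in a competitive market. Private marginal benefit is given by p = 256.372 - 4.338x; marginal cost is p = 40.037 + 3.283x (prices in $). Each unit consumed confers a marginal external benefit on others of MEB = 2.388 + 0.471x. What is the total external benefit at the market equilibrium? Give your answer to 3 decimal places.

Market equilibrium (private): 40.037 + 3.283x = 256.372 - 4.338x → x_m = 28.3867.
Total external benefit = ∫₀^{x_m} (2.388 + 0.471x) dx = 2.388×28.3867 + ½×0.471×28.3867² = 257.5545.

$257.554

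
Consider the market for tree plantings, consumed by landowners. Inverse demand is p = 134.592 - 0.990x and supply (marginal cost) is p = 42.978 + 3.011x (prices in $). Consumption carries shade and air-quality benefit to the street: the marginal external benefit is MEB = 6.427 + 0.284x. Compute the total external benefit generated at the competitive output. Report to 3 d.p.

Market equilibrium (private): 42.978 + 3.011x = 134.592 - 0.990x → x_m = 22.8978.
Total external benefit = ∫₀^{x_m} (6.427 + 0.284x) dx = 6.427×22.8978 + ½×0.284×22.8978² = 221.6161.

$221.616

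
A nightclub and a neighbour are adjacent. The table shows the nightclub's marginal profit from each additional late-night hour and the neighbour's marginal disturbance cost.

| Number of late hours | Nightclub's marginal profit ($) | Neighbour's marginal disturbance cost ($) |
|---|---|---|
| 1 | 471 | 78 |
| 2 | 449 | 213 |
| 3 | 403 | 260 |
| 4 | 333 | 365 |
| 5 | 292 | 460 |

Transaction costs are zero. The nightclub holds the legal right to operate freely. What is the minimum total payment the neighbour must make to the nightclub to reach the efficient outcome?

Left alone the nightclub would choose level 5 (marginal profit stays positive).
Efficient level: k* = 3 (marginal profit ≥ marginal disturbance cost through 3).
The neighbour must at least cover the nightclub's forgone profit from cutting 5→3: 333 + 292 = 625.

$625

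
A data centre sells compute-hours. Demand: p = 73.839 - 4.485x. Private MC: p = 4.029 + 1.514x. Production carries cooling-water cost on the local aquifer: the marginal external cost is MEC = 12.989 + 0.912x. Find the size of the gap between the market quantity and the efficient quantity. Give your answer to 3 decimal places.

3.415 units

Market equilibrium (private): 4.029 + 1.514x = 73.839 - 4.485x → x_m = 11.6369.
Social marginal cost = private MC + MEC = 17.018 + 2.426x.
Set SMC = demand: 17.018 + 2.426x = 73.839 - 4.485x → x* = 8.2218.
Gap = |11.6369 − 8.2218| = 3.4151.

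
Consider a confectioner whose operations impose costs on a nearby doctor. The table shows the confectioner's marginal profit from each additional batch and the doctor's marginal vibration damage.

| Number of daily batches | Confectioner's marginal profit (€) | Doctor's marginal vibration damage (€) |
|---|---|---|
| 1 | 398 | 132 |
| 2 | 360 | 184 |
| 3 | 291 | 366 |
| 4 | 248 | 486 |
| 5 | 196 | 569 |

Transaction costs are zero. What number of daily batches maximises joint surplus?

2

Bargaining reaches the level where marginal profit last exceeds marginal vibration damage.
That holds through level 2 (360 ≥ 184) but not at 3 (291 < 366).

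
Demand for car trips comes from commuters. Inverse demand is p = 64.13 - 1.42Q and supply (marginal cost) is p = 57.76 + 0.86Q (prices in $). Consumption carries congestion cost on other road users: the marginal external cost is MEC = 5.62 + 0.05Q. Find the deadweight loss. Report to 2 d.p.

DWL = $7.12

Market equilibrium (private): 57.76 + 0.86Q = 64.13 - 1.42Q → Q_m = 2.7939.
Social marginal benefit = demand − MEC = 58.51 - 1.47Q.
Set SMB = MC: 58.51 - 1.47Q = 57.76 + 0.86Q → Q* = 0.3219.
Between Q* and Q_m the wedge MC − SMB runs linearly from 0 to MEC(Q_m), so the loss is a triangle.
DWL = ½ × 2.4720 × 5.7597 = 7.1190.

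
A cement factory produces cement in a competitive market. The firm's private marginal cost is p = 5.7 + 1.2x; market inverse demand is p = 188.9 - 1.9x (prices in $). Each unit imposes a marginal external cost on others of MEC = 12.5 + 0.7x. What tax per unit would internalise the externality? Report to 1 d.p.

Social marginal cost = private MC + MEC = 18.2 + 1.9x.
Set SMC = demand: 18.2 + 1.9x = 188.9 - 1.9x → x* = 44.9211.
The Pigouvian tax equals MEC at x*: 12.5 + 0.7×44.9211 = 43.9448.

tax = $43.9 per unit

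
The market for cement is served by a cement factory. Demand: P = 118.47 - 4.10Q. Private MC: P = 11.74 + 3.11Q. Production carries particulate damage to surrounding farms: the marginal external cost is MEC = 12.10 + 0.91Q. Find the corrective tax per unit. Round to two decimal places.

Social marginal cost = private MC + MEC = 23.84 + 4.02Q.
Set SMC = demand: 23.84 + 4.02Q = 118.47 - 4.10Q → Q* = 11.6539.
The Pigouvian tax equals MEC at Q*: 12.10 + 0.91×11.6539 = 22.7050.

tax = 22.71 per unit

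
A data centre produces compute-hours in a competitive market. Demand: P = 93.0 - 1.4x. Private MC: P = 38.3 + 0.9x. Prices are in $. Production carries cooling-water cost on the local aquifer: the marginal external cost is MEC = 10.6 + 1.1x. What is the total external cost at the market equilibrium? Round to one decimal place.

Market equilibrium (private): 38.3 + 0.9x = 93.0 - 1.4x → x_m = 23.7826.
Total external cost = ∫₀^{x_m} (10.6 + 1.1x) dx = 10.6×23.7826 + ½×1.1×23.7826² = 563.1822.

$563.2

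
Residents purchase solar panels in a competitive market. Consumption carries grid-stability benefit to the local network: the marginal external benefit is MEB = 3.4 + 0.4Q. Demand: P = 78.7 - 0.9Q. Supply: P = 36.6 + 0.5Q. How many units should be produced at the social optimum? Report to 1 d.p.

Q* = 45.5

Social marginal benefit = demand + MEB = 82.1 - 0.5Q.
Set SMB = MC: 82.1 - 0.5Q = 36.6 + 0.5Q → Q* = 45.5000.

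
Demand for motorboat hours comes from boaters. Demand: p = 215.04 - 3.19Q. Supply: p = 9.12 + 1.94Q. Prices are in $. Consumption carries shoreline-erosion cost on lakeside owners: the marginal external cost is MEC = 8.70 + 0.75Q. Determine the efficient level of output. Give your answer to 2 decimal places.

Q* = 33.54

Social marginal benefit = demand − MEC = 206.34 - 3.94Q.
Set SMB = MC: 206.34 - 3.94Q = 9.12 + 1.94Q → Q* = 33.5408.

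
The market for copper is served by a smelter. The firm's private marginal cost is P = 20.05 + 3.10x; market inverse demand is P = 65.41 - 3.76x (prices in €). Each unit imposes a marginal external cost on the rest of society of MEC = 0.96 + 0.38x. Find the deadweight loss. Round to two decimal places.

DWL = €0.83

Market equilibrium (private): 20.05 + 3.10x = 65.41 - 3.76x → x_m = 6.6122.
Social marginal cost = private MC + MEC = 21.01 + 3.48x.
Set SMC = demand: 21.01 + 3.48x = 65.41 - 3.76x → x* = 6.1326.
The welfare-loss triangle has base |x_m − x*| and height MEC(x_m) (the vertical gap between SMC and demand is zero at x* and MEC at x_m).
DWL = ½ × 0.4796 × 3.4727 = 0.8328.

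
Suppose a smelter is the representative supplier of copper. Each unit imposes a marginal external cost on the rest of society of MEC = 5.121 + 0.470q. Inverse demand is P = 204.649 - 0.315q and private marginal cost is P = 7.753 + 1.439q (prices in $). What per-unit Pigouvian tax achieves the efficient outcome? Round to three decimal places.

Social marginal cost = private MC + MEC = 12.874 + 1.909q.
Set SMC = demand: 12.874 + 1.909q = 204.649 - 0.315q → q* = 86.2298.
The Pigouvian tax equals MEC at q*: 5.121 + 0.470×86.2298 = 45.6490.

tax = $45.649 per unit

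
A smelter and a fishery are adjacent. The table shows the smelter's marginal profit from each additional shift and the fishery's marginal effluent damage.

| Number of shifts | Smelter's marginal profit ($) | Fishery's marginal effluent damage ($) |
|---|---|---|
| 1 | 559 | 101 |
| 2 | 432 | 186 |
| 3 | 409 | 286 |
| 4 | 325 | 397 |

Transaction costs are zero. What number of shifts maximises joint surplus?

3

Bargaining reaches the level where marginal profit last exceeds marginal effluent damage.
That holds through level 3 (409 ≥ 286) but not at 4 (325 < 397).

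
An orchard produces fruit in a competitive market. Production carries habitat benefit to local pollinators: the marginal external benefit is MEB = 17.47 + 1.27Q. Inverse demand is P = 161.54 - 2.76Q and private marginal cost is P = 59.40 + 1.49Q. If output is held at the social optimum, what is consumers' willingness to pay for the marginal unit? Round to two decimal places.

Social marginal cost = private MC − MEB = 41.93 + 0.22Q.
Set SMC = demand: 41.93 + 0.22Q = 161.54 - 2.76Q → Q* = 40.1376.
Consumer price on the demand curve at Q*: 161.54 − 2.76×40.1376 = 50.7602.

P = 50.76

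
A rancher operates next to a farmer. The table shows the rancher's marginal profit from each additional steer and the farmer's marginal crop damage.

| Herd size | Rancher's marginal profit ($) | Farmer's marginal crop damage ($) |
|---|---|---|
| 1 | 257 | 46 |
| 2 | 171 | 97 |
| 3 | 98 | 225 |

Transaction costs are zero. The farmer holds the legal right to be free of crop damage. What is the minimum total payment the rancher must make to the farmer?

Efficient level: marginal profit ≥ marginal crop damage through level 2, so k* = 2.
With the farmer holding the right, the rancher must at least compensate total damage at k*: 46 + 97 = 143.

$143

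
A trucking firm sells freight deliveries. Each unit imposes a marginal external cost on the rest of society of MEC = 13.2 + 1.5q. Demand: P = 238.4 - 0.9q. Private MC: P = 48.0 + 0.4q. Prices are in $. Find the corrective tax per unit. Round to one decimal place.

Social marginal cost = private MC + MEC = 61.2 + 1.9q.
Set SMC = demand: 61.2 + 1.9q = 238.4 - 0.9q → q* = 63.2857.
The Pigouvian tax equals MEC at q*: 13.2 + 1.5×63.2857 = 108.1286.

tax = $108.1 per unit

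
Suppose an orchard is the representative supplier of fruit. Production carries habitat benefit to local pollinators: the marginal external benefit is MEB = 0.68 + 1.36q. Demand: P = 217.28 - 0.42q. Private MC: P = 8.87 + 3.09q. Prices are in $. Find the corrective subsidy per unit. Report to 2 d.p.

subsidy = $132.94 per unit

Social marginal cost = private MC − MEB = 8.19 + 1.73q.
Set SMC = demand: 8.19 + 1.73q = 217.28 - 0.42q → q* = 97.2512.
The Pigouvian subsidy equals MEB at q*: 0.68 + 1.36×97.2512 = 132.9416.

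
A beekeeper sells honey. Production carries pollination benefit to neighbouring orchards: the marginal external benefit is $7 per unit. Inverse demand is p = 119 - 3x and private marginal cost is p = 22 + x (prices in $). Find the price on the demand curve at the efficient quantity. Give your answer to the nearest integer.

P = $41

Social marginal cost = private MC − MEB = 15 + x.
Set SMC = demand: 15 + x = 119 - 3x → x* = 26.0000.
Consumer price on the demand curve at x*: 119 − 3×26.0000 = 41.0000.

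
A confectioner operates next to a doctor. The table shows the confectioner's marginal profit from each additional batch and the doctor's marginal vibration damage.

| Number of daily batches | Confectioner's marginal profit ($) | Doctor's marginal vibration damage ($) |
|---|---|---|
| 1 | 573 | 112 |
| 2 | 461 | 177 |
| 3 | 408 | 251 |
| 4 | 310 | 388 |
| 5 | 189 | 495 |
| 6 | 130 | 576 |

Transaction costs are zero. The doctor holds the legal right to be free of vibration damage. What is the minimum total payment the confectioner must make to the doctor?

Efficient level: marginal profit ≥ marginal vibration damage through level 3, so k* = 3.
With the doctor holding the right, the confectioner must at least compensate total damage at k*: 112 + 177 + 251 = 540.

$540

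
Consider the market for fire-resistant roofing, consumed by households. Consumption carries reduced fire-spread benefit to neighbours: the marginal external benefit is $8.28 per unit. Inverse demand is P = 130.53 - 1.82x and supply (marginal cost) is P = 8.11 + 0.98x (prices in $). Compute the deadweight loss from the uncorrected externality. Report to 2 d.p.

Market equilibrium (private): 8.11 + 0.98x = 130.53 - 1.82x → x_m = 43.7214.
Social marginal benefit = demand + MEB = 138.81 - 1.82x.
Set SMB = MC: 138.81 - 1.82x = 8.11 + 0.98x → x* = 46.6786.
The welfare-loss triangle has base |x_m − x*| and height MEB(x_m) (the vertical gap between SMB and MC is zero at x* and MEB at x_m).
DWL = ½ × 2.9572 × 8.2800 = 12.2428.

DWL = $12.24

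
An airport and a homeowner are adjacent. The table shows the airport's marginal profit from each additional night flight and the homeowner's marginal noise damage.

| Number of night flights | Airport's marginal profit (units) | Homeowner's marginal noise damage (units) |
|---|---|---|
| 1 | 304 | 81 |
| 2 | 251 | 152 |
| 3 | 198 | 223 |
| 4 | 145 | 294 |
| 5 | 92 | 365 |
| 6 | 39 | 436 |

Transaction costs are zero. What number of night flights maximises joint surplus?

Bargaining reaches the level where marginal profit last exceeds marginal noise damage.
That holds through level 2 (251 ≥ 152) but not at 3 (198 < 223).

2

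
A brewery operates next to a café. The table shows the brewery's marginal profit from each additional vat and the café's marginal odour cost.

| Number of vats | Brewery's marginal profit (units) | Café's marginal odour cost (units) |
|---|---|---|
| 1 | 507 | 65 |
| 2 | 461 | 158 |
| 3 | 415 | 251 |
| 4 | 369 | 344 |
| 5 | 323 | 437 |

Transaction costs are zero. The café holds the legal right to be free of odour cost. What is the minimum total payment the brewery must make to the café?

818

Efficient level: marginal profit ≥ marginal odour cost through level 4, so k* = 4.
With the café holding the right, the brewery must at least compensate total damage at k*: 65 + 158 + 251 + 344 = 818.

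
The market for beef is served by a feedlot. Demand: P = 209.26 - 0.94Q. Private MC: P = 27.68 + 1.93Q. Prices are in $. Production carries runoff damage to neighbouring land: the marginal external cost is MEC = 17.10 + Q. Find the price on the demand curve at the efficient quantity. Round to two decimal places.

P = $169.31

Social marginal cost = private MC + MEC = 44.78 + 2.93Q.
Set SMC = demand: 44.78 + 2.93Q = 209.26 - 0.94Q → Q* = 42.5013.
Consumer price on the demand curve at Q*: 209.26 − 0.94×42.5013 = 169.3088.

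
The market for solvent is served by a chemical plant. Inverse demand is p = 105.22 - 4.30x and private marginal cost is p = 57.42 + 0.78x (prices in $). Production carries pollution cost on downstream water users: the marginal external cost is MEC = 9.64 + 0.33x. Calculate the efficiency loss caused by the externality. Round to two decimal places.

Market equilibrium (private): 57.42 + 0.78x = 105.22 - 4.30x → x_m = 9.4094.
Social marginal cost = private MC + MEC = 67.06 + 1.11x.
Set SMC = demand: 67.06 + 1.11x = 105.22 - 4.30x → x* = 7.0536.
The loss is the area between SMC and demand from x* to x_m; with linear curves that's a triangle of height MEC(x_m).
DWL = ½ × 2.3558 × 12.7451 = 15.0125.

DWL = $15.01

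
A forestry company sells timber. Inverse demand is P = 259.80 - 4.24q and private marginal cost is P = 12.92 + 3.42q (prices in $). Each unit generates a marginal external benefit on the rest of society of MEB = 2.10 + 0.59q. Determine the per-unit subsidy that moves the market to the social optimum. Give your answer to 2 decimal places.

Social marginal cost = private MC − MEB = 10.82 + 2.83q.
Set SMC = demand: 10.82 + 2.83q = 259.80 - 4.24q → q* = 35.2164.
The Pigouvian subsidy equals MEB at q*: 2.10 + 0.59×35.2164 = 22.8777.

subsidy = $22.88 per unit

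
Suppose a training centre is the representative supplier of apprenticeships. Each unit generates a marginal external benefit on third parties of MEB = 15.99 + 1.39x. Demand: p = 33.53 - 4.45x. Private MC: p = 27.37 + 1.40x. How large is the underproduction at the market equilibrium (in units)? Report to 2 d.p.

3.91 units

Market equilibrium (private): 27.37 + 1.40x = 33.53 - 4.45x → x_m = 1.0530.
Social marginal cost = private MC − MEB = 11.38 + 0.01x.
Set SMC = demand: 11.38 + 0.01x = 33.53 - 4.45x → x* = 4.9664.
Gap = |1.0530 − 4.9664| = 3.9134.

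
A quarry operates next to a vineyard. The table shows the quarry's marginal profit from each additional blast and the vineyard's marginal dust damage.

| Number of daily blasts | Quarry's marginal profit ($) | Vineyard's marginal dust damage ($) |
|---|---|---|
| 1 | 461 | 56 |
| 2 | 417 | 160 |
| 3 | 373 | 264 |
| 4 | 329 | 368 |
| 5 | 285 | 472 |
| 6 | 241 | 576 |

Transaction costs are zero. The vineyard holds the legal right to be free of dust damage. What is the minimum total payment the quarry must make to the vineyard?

Efficient level: marginal profit ≥ marginal dust damage through level 3, so k* = 3.
With the vineyard holding the right, the quarry must at least compensate total damage at k*: 56 + 160 + 264 = 480.

$480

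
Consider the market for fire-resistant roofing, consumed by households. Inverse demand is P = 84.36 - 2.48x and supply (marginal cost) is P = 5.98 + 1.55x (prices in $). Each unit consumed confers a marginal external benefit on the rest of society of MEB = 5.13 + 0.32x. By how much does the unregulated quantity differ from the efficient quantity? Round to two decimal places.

Market equilibrium (private): 5.98 + 1.55x = 84.36 - 2.48x → x_m = 19.4491.
Social marginal benefit = demand + MEB = 89.49 - 2.16x.
Set SMB = MC: 89.49 - 2.16x = 5.98 + 1.55x → x* = 22.5094.
Gap = |19.4491 − 22.5094| = 3.0603.

3.06 units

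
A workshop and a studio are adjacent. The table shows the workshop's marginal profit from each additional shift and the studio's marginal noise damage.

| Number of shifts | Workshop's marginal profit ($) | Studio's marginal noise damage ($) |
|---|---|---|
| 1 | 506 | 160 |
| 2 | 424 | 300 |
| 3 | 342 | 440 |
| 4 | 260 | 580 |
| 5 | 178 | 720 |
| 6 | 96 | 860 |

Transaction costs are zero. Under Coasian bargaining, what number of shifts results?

Bargaining reaches the level where marginal profit last exceeds marginal noise damage.
That holds through level 2 (424 ≥ 300) but not at 3 (342 < 440).

2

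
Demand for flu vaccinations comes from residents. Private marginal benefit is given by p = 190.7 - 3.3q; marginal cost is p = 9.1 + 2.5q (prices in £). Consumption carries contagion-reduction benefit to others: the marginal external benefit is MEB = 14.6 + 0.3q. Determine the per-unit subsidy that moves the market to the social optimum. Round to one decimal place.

Social marginal benefit = demand + MEB = 205.3 - 3.0q.
Set SMB = MC: 205.3 - 3.0q = 9.1 + 2.5q → q* = 35.6727.
The Pigouvian subsidy equals MEB at q*: 14.6 + 0.3×35.6727 = 25.3018.

subsidy = £25.3 per unit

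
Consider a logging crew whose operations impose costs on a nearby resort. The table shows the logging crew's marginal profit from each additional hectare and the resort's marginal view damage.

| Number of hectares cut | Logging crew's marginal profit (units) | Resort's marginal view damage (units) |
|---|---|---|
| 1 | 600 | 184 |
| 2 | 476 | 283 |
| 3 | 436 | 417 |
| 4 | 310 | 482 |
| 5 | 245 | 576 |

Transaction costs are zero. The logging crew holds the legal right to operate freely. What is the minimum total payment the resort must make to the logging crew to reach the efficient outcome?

Left alone the logging crew would choose level 5 (marginal profit stays positive).
Efficient level: k* = 3 (marginal profit ≥ marginal view damage through 3).
The resort must at least cover the logging crew's forgone profit from cutting 5→3: 310 + 245 = 555.

555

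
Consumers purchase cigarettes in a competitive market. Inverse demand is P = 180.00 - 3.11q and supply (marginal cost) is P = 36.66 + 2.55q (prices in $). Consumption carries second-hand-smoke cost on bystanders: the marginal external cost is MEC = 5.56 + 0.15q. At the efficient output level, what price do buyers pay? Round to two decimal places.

Social marginal benefit = demand − MEC = 174.44 - 3.26q.
Set SMB = MC: 174.44 - 3.26q = 36.66 + 2.55q → q* = 23.7143.
Consumer price on the demand curve at q*: 180.00 − 3.11×23.7143 = 106.2485.

P = $106.25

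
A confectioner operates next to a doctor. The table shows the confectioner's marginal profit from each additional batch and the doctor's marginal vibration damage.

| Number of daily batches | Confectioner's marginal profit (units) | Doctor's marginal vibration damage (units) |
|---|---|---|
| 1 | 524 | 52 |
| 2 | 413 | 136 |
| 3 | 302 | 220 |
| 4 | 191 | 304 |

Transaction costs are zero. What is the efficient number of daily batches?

Bargaining reaches the level where marginal profit last exceeds marginal vibration damage.
That holds through level 3 (302 ≥ 220) but not at 4 (191 < 304).

3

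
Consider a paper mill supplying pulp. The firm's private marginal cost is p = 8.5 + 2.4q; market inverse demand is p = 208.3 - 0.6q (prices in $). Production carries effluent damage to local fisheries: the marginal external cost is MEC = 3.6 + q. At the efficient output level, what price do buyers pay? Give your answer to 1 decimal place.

Social marginal cost = private MC + MEC = 12.1 + 3.4q.
Set SMC = demand: 12.1 + 3.4q = 208.3 - 0.6q → q* = 49.0500.
Consumer price on the demand curve at q*: 208.3 − 0.6×49.0500 = 178.8700.

P = $178.9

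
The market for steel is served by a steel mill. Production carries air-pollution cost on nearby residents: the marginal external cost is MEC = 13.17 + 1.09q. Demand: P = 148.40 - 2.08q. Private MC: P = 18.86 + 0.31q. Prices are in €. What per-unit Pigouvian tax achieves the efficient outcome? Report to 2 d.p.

tax = €49.62 per unit

Social marginal cost = private MC + MEC = 32.03 + 1.40q.
Set SMC = demand: 32.03 + 1.40q = 148.40 - 2.08q → q* = 33.4397.
The Pigouvian tax equals MEC at q*: 13.17 + 1.09×33.4397 = 49.6193.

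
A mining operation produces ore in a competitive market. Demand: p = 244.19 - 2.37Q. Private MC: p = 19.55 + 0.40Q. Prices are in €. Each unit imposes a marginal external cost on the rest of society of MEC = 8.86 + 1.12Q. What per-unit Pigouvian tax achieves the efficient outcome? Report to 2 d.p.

tax = €70.99 per unit

Social marginal cost = private MC + MEC = 28.41 + 1.52Q.
Set SMC = demand: 28.41 + 1.52Q = 244.19 - 2.37Q → Q* = 55.4704.
The Pigouvian tax equals MEC at Q*: 8.86 + 1.12×55.4704 = 70.9868.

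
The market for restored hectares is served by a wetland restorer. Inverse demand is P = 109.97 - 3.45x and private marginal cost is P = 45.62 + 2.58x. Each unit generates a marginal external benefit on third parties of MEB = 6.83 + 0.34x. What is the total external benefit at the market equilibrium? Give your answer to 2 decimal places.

92.25

Market equilibrium (private): 45.62 + 2.58x = 109.97 - 3.45x → x_m = 10.6716.
Total external benefit = ∫₀^{x_m} (6.83 + 0.34x) dx = 6.83×10.6716 + ½×0.34×10.6716² = 92.2471.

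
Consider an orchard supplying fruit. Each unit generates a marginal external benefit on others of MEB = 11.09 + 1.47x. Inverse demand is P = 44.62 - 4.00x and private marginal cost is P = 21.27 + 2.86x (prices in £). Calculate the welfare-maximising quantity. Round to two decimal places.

Social marginal cost = private MC − MEB = 10.18 + 1.39x.
Set SMC = demand: 10.18 + 1.39x = 44.62 - 4.00x → x* = 6.3896.

x* = 6.39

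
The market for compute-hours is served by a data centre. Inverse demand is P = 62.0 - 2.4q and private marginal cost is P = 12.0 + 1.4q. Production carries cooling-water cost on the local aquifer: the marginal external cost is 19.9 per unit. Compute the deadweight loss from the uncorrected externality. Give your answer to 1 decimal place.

DWL = 52.1

Market equilibrium (private): 12.0 + 1.4q = 62.0 - 2.4q → q_m = 13.1579.
Social marginal cost = private MC + MEC = 31.9 + 1.4q.
Set SMC = demand: 31.9 + 1.4q = 62.0 - 2.4q → q* = 7.9211.
The welfare-loss triangle has base |q_m − q*| and height MEC(q_m) (the vertical gap between SMC and demand is zero at q* and MEC at q_m).
DWL = ½ × 5.2368 × 19.9000 = 52.1062.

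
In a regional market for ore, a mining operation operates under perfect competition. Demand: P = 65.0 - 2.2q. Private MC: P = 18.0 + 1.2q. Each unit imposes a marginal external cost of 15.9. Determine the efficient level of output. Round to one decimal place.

q* = 9.1

Social marginal cost = private MC + MEC = 33.9 + 1.2q.
Set SMC = demand: 33.9 + 1.2q = 65.0 - 2.2q → q* = 9.1471.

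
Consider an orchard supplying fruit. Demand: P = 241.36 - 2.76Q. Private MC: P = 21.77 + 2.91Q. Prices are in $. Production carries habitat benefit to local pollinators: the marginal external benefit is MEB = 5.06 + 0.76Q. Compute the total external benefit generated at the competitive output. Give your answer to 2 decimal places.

$765.92

Market equilibrium (private): 21.77 + 2.91Q = 241.36 - 2.76Q → Q_m = 38.7284.
Total external benefit = ∫₀^{Q_m} (5.06 + 0.76Q) dQ = 5.06×38.7284 + ½×0.76×38.7284² = 765.9235.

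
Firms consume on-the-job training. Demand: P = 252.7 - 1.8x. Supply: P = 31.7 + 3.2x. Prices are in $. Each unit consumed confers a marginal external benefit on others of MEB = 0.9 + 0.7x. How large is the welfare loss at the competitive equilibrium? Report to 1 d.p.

Market equilibrium (private): 31.7 + 3.2x = 252.7 - 1.8x → x_m = 44.2000.
Social marginal benefit = demand + MEB = 253.6 - 1.1x.
Set SMB = MC: 253.6 - 1.1x = 31.7 + 3.2x → x* = 51.6047.
The welfare-loss triangle has base |x_m − x*| and height MEB(x_m) (the vertical gap between SMB and MC is zero at x* and MEB at x_m).
DWL = ½ × 7.4047 × 31.8400 = 117.8828.

DWL = $117.9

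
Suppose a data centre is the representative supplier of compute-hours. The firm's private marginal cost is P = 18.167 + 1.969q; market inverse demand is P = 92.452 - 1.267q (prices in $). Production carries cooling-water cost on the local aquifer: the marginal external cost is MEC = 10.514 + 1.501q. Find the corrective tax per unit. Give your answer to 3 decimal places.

tax = $30.721 per unit

Social marginal cost = private MC + MEC = 28.681 + 3.470q.
Set SMC = demand: 28.681 + 3.470q = 92.452 - 1.267q → q* = 13.4623.
The Pigouvian tax equals MEC at q*: 10.514 + 1.501×13.4623 = 30.7209.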